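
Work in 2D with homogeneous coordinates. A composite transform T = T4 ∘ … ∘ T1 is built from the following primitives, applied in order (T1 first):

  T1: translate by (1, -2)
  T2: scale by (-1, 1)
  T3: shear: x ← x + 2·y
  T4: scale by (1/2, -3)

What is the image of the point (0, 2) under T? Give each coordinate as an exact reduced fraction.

T1 translate by (1, -2): (0, 2) → (1, 0)
T2 scale by (-1, 1): (1, 0) → (-1, 0)
T3 shear: x ← x + 2·y: (-1, 0) → (-1, 0)
T4 scale by (1/2, -3): (-1, 0) → (-1/2, 0)

T(p) = (-1/2, 0)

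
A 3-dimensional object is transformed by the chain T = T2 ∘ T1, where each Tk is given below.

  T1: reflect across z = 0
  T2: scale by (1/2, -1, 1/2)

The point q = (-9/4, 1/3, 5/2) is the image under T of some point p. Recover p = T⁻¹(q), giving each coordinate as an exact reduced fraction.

p = (-9/2, -1/3, -5)

T1 = [1 0 0 0; 0 1 0 0; 0 0 -1 0; 0 0 0 1]
T2·T1 = [1/2 0 0 0; 0 -1 0 0; 0 0 -1/2 0; 0 0 0 1]
det M = 1/4; M⁻¹ = [2 0 0 0; 0 -1 0 0; 0 0 -2 0; 0 0 0 1]
M⁻¹ · (-9/4, 1/3, 5/2)ᵀ = (-9/2, -1/3, -5)ᵀ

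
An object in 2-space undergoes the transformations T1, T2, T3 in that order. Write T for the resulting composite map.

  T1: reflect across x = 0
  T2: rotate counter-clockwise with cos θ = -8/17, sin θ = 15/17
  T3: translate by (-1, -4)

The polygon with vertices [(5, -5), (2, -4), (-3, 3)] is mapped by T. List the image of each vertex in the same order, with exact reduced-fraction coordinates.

T1 reflect across x = 0: (5, -5) → (-5, -5); (2, -4) → (-2, -4); (-3, 3) → (3, 3)
T2 rotate counter-clockwise with cos θ = -8/17, sin θ = 15/17: (-5, -5) → (115/17, -35/17); (-2, -4) → (76/17, 2/17); (3, 3) → (-69/17, 21/17)
T3 translate by (-1, -4): (115/17, -35/17) → (98/17, -103/17); (76/17, 2/17) → (59/17, -66/17); (-69/17, 21/17) → (-86/17, -47/17)

image vertices: (98/17, -103/17), (59/17, -66/17), (-86/17, -47/17)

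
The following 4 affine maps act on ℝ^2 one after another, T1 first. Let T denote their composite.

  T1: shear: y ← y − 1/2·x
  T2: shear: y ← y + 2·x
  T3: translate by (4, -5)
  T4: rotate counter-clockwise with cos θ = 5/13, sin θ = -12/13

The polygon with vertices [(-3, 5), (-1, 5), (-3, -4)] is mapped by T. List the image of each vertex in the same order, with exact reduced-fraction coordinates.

T1 shear: y ← y − 1/2·x: (-3, 5) → (-3, 13/2); (-1, 5) → (-1, 11/2); (-3, -4) → (-3, -5/2)
T2 shear: y ← y + 2·x: (-3, 13/2) → (-3, 1/2); (-1, 11/2) → (-1, 7/2); (-3, -5/2) → (-3, -17/2)
T3 translate by (4, -5): (-3, 1/2) → (1, -9/2); (-1, 7/2) → (3, -3/2); (-3, -17/2) → (1, -27/2)
T4 rotate counter-clockwise with cos θ = 5/13, sin θ = -12/13: (1, -9/2) → (-49/13, -69/26); (3, -3/2) → (-3/13, -87/26); (1, -27/2) → (-157/13, -159/26)

image vertices: (-49/13, -69/26), (-3/13, -87/26), (-157/13, -159/26)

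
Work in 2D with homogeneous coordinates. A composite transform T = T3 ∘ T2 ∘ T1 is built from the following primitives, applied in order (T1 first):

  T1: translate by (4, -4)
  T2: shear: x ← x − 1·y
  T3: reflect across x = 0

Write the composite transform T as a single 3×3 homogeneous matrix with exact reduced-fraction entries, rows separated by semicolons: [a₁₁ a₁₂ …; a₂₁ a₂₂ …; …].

T = [-1 1 -8; 0 1 -4; 0 0 1]

T1 = [1 0 4; 0 1 -4; 0 0 1]
T2·T1 = [1 -1 8; 0 1 -4; 0 0 1]
T3·…·T1 = [-1 1 -8; 0 1 -4; 0 0 1]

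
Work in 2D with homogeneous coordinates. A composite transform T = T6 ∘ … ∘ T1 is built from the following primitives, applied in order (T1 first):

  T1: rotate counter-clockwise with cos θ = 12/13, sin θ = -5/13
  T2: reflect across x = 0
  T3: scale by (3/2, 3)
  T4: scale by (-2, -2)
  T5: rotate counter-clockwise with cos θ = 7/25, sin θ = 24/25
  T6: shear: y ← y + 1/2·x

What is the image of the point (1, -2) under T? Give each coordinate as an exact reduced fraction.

T1 rotate counter-clockwise with cos θ = 12/13, sin θ = -5/13: (1, -2) → (2/13, -29/13)
T2 reflect across x = 0: (2/13, -29/13) → (-2/13, -29/13)
T3 scale by (3/2, 3): (-2/13, -29/13) → (-3/13, -87/13)
T4 scale by (-2, -2): (-3/13, -87/13) → (6/13, 174/13)
T5 rotate counter-clockwise with cos θ = 7/25, sin θ = 24/25: (6/13, 174/13) → (-318/25, 1362/325)
T6 shear: y ← y + 1/2·x: (-318/25, 1362/325) → (-318/25, -141/65)

T(p) = (-318/25, -141/65)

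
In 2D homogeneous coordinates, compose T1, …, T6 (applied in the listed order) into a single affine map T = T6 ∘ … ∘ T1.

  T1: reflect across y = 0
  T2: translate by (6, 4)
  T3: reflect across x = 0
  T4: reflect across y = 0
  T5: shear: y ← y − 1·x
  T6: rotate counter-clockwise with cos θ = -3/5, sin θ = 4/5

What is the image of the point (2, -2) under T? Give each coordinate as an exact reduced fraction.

T1 reflect across y = 0: (2, -2) → (2, 2)
T2 translate by (6, 4): (2, 2) → (8, 6)
T3 reflect across x = 0: (8, 6) → (-8, 6)
T4 reflect across y = 0: (-8, 6) → (-8, -6)
T5 shear: y ← y − 1·x: (-8, -6) → (-8, 2)
T6 rotate counter-clockwise with cos θ = -3/5, sin θ = 4/5: (-8, 2) → (16/5, -38/5)

T(p) = (16/5, -38/5)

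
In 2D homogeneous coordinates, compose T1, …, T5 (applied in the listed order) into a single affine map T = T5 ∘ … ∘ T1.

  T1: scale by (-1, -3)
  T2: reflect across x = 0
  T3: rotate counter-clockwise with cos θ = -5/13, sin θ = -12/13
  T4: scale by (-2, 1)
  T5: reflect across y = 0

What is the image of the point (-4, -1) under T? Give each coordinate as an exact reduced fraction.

T(p) = (-112/13, -33/13)

T1 scale by (-1, -3): (-4, -1) → (4, 3)
T2 reflect across x = 0: (4, 3) → (-4, 3)
T3 rotate counter-clockwise with cos θ = -5/13, sin θ = -12/13: (-4, 3) → (56/13, 33/13)
T4 scale by (-2, 1): (56/13, 33/13) → (-112/13, 33/13)
T5 reflect across y = 0: (-112/13, 33/13) → (-112/13, -33/13)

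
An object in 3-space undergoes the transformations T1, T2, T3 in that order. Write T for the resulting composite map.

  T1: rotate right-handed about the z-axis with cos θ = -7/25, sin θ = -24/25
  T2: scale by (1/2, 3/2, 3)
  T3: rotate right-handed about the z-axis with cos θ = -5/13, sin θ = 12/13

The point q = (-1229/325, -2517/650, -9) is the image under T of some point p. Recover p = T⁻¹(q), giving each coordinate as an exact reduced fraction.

p = (-2, -5, -3)

T1 = [-7/25 24/25 0 0; -24/25 -7/25 0 0; 0 0 1 0; 0 0 0 1]
T2·T1 = [-7/50 12/25 0 0; -36/25 -21/50 0 0; 0 0 3 0; 0 0 0 1]
T3·…·T1 = [899/650 66/325 0 0; 138/325 393/650 0 0; 0 0 3 0; 0 0 0 1]
det M = 9/4; M⁻¹ = [262/325 -88/325 0 0; -184/325 1798/975 0 0; 0 0 1/3 0; 0 0 0 1]
M⁻¹ · (-1229/325, -2517/650, -9)ᵀ = (-2, -5, -3)ᵀ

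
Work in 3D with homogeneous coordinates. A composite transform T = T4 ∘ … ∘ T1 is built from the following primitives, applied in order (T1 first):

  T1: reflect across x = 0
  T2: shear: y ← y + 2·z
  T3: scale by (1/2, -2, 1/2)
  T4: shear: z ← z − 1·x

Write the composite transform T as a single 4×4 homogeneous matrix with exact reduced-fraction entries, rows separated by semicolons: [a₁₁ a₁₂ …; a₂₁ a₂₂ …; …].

T1 = [-1 0 0 0; 0 1 0 0; 0 0 1 0; 0 0 0 1]
T2·T1 = [-1 0 0 0; 0 1 2 0; 0 0 1 0; 0 0 0 1]
T3·…·T1 = [-1/2 0 0 0; 0 -2 -4 0; 0 0 1/2 0; 0 0 0 1]
T4·…·T1 = [-1/2 0 0 0; 0 -2 -4 0; 1/2 0 1/2 0; 0 0 0 1]

T = [-1/2 0 0 0; 0 -2 -4 0; 1/2 0 1/2 0; 0 0 0 1]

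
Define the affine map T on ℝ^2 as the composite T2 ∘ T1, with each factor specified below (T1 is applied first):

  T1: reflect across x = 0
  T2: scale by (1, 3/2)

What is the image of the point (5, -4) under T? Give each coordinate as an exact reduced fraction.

T1 reflect across x = 0: (5, -4) → (-5, -4)
T2 scale by (1, 3/2): (-5, -4) → (-5, -6)

T(p) = (-5, -6)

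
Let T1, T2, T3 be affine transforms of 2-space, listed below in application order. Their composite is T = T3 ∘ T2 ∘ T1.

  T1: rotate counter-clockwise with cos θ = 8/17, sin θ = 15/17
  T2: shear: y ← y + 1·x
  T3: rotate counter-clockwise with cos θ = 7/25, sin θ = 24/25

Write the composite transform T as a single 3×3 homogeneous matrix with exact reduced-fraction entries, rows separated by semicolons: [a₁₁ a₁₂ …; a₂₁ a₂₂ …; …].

T1 = [8/17 -15/17 0; 15/17 8/17 0; 0 0 1]
T2·T1 = [8/17 -15/17 0; 23/17 -7/17 0; 0 0 1]
T3·…·T1 = [-496/425 63/425 0; 353/425 -409/425 0; 0 0 1]

T = [-496/425 63/425 0; 353/425 -409/425 0; 0 0 1]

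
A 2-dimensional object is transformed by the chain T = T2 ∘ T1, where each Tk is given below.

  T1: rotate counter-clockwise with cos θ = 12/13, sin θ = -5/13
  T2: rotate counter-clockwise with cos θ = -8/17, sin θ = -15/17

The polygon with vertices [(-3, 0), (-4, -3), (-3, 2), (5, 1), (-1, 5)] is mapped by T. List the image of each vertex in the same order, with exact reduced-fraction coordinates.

T1 rotate counter-clockwise with cos θ = 12/13, sin θ = -5/13: (-3, 0) → (-36/13, 15/13); (-4, -3) → (-63/13, -16/13); (-3, 2) → (-2, 3); (5, 1) → (5, -1); (-1, 5) → (1, 5)
T2 rotate counter-clockwise with cos θ = -8/17, sin θ = -15/17: (-36/13, 15/13) → (513/221, 420/221); (-63/13, -16/13) → (264/221, 1073/221); (-2, 3) → (61/17, 6/17); (5, -1) → (-55/17, -67/17); (1, 5) → (67/17, -55/17)

image vertices: (513/221, 420/221), (264/221, 1073/221), (61/17, 6/17), (-55/17, -67/17), (67/17, -55/17)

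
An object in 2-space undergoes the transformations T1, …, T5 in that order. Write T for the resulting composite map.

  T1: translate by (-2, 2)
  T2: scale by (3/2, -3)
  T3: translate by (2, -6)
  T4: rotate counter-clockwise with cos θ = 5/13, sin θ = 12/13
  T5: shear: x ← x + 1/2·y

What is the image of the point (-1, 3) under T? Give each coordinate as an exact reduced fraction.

T(p) = (172/13, -135/13)

T1 translate by (-2, 2): (-1, 3) → (-3, 5)
T2 scale by (3/2, -3): (-3, 5) → (-9/2, -15)
T3 translate by (2, -6): (-9/2, -15) → (-5/2, -21)
T4 rotate counter-clockwise with cos θ = 5/13, sin θ = 12/13: (-5/2, -21) → (479/26, -135/13)
T5 shear: x ← x + 1/2·y: (479/26, -135/13) → (172/13, -135/13)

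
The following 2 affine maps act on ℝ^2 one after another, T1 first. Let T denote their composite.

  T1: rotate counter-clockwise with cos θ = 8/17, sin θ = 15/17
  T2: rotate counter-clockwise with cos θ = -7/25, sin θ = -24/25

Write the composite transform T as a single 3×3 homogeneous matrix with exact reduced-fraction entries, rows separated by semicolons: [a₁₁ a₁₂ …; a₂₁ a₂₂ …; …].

T1 = [8/17 -15/17 0; 15/17 8/17 0; 0 0 1]
T2·T1 = [304/425 297/425 0; -297/425 304/425 0; 0 0 1]

T = [304/425 297/425 0; -297/425 304/425 0; 0 0 1]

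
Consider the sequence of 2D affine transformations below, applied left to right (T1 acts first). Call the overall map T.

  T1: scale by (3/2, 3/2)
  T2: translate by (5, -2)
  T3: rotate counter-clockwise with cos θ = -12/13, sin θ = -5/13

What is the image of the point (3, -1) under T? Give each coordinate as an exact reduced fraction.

T(p) = (-263/26, -11/26)

T1 scale by (3/2, 3/2): (3, -1) → (9/2, -3/2)
T2 translate by (5, -2): (9/2, -3/2) → (19/2, -7/2)
T3 rotate counter-clockwise with cos θ = -12/13, sin θ = -5/13: (19/2, -7/2) → (-263/26, -11/26)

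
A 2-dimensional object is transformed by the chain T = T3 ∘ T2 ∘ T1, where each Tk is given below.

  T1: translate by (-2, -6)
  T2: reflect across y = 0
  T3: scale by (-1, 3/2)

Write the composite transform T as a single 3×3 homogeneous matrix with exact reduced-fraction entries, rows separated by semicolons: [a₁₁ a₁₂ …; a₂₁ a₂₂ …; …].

T1 = [1 0 -2; 0 1 -6; 0 0 1]
T2·T1 = [1 0 -2; 0 -1 6; 0 0 1]
T3·…·T1 = [-1 0 2; 0 -3/2 9; 0 0 1]

T = [-1 0 2; 0 -3/2 9; 0 0 1]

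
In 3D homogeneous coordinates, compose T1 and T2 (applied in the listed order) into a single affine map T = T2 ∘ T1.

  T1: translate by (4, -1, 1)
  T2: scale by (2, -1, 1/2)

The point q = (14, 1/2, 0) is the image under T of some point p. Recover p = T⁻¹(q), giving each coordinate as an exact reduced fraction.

p = (3, 1/2, -1)

T1 = [1 0 0 4; 0 1 0 -1; 0 0 1 1; 0 0 0 1]
T2·T1 = [2 0 0 8; 0 -1 0 1; 0 0 1/2 1/2; 0 0 0 1]
det M = -1; M⁻¹ = [1/2 0 0 -4; 0 -1 0 1; 0 0 2 -1; 0 0 0 1]
M⁻¹ · (14, 1/2, 0)ᵀ = (3, 1/2, -1)ᵀ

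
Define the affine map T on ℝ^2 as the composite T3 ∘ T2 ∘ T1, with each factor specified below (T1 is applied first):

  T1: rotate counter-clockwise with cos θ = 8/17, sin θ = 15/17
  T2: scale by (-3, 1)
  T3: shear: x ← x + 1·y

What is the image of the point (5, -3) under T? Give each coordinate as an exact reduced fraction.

T(p) = (-12, 3)

T1 rotate counter-clockwise with cos θ = 8/17, sin θ = 15/17: (5, -3) → (5, 3)
T2 scale by (-3, 1): (5, 3) → (-15, 3)
T3 shear: x ← x + 1·y: (-15, 3) → (-12, 3)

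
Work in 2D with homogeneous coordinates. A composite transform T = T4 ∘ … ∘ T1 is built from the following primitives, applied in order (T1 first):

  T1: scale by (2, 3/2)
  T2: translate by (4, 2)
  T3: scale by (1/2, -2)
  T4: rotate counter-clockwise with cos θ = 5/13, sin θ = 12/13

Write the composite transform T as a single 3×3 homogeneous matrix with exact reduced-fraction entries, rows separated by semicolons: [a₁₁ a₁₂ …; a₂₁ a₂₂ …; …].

T1 = [2 0 0; 0 3/2 0; 0 0 1]
T2·T1 = [2 0 4; 0 3/2 2; 0 0 1]
T3·…·T1 = [1 0 2; 0 -3 -4; 0 0 1]
T4·…·T1 = [5/13 36/13 58/13; 12/13 -15/13 4/13; 0 0 1]

T = [5/13 36/13 58/13; 12/13 -15/13 4/13; 0 0 1]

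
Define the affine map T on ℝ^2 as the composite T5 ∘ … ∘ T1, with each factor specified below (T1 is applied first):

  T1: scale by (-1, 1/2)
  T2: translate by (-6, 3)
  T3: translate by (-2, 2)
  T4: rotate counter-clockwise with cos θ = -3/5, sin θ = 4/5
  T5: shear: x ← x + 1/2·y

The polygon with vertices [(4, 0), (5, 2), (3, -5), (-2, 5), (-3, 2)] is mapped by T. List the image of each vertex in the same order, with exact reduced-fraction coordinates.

image vertices: (-31/10, -63/5), (-4, -14), (-11/20, -103/10), (-141/20, -93/10), (-28/5, -38/5)

T1 scale by (-1, 1/2): (4, 0) → (-4, 0); (5, 2) → (-5, 1); (3, -5) → (-3, -5/2); (-2, 5) → (2, 5/2); (-3, 2) → (3, 1)
T2 translate by (-6, 3): (-4, 0) → (-10, 3); (-5, 1) → (-11, 4); (-3, -5/2) → (-9, 1/2); (2, 5/2) → (-4, 11/2); (3, 1) → (-3, 4)
T3 translate by (-2, 2): (-10, 3) → (-12, 5); (-11, 4) → (-13, 6); (-9, 1/2) → (-11, 5/2); (-4, 11/2) → (-6, 15/2); (-3, 4) → (-5, 6)
T4 rotate counter-clockwise with cos θ = -3/5, sin θ = 4/5: (-12, 5) → (16/5, -63/5); (-13, 6) → (3, -14); (-11, 5/2) → (23/5, -103/10); (-6, 15/2) → (-12/5, -93/10); (-5, 6) → (-9/5, -38/5)
T5 shear: x ← x + 1/2·y: (16/5, -63/5) → (-31/10, -63/5); (3, -14) → (-4, -14); (23/5, -103/10) → (-11/20, -103/10); (-12/5, -93/10) → (-141/20, -93/10); (-9/5, -38/5) → (-28/5, -38/5)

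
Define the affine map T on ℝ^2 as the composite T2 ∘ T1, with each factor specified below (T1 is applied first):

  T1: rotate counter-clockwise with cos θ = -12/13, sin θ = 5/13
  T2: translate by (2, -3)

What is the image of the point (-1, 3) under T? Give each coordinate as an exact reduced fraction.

T(p) = (23/13, -80/13)

T1 rotate counter-clockwise with cos θ = -12/13, sin θ = 5/13: (-1, 3) → (-3/13, -41/13)
T2 translate by (2, -3): (-3/13, -41/13) → (23/13, -80/13)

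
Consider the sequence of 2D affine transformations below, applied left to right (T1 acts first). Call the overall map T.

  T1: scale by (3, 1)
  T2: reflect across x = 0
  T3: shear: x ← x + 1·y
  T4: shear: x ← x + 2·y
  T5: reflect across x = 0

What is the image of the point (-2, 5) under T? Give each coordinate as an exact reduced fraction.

T(p) = (-21, 5)

T1 scale by (3, 1): (-2, 5) → (-6, 5)
T2 reflect across x = 0: (-6, 5) → (6, 5)
T3 shear: x ← x + 1·y: (6, 5) → (11, 5)
T4 shear: x ← x + 2·y: (11, 5) → (21, 5)
T5 reflect across x = 0: (21, 5) → (-21, 5)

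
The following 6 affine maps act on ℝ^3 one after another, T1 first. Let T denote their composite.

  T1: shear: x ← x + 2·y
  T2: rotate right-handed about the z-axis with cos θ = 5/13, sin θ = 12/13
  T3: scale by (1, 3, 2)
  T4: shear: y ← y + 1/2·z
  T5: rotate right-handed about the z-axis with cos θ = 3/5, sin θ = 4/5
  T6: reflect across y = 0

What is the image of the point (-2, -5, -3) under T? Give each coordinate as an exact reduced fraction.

T(p) = (168/5, 126/5, -6)

T1 shear: x ← x + 2·y: (-2, -5, -3) → (-12, -5, -3)
T2 rotate right-handed about the z-axis with cos θ = 5/13, sin θ = 12/13: (-12, -5, -3) → (0, -13, -3)
T3 scale by (1, 3, 2): (0, -13, -3) → (0, -39, -6)
T4 shear: y ← y + 1/2·z: (0, -39, -6) → (0, -42, -6)
T5 rotate right-handed about the z-axis with cos θ = 3/5, sin θ = 4/5: (0, -42, -6) → (168/5, -126/5, -6)
T6 reflect across y = 0: (168/5, -126/5, -6) → (168/5, 126/5, -6)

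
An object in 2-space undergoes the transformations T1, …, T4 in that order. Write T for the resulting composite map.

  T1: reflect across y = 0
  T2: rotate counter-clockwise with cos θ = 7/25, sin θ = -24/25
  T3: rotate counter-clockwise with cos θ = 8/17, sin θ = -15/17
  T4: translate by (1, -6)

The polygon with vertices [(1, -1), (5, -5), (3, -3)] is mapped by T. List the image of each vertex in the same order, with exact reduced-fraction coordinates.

T1 reflect across y = 0: (1, -1) → (1, 1); (5, -5) → (5, 5); (3, -3) → (3, 3)
T2 rotate counter-clockwise with cos θ = 7/25, sin θ = -24/25: (1, 1) → (31/25, -17/25); (5, 5) → (31/5, -17/5); (3, 3) → (93/25, -51/25)
T3 rotate counter-clockwise with cos θ = 8/17, sin θ = -15/17: (31/25, -17/25) → (-7/425, -601/425); (31/5, -17/5) → (-7/85, -601/85); (93/25, -51/25) → (-21/425, -1803/425)
T4 translate by (1, -6): (-7/425, -601/425) → (418/425, -3151/425); (-7/85, -601/85) → (78/85, -1111/85); (-21/425, -1803/425) → (404/425, -4353/425)

image vertices: (418/425, -3151/425), (78/85, -1111/85), (404/425, -4353/425)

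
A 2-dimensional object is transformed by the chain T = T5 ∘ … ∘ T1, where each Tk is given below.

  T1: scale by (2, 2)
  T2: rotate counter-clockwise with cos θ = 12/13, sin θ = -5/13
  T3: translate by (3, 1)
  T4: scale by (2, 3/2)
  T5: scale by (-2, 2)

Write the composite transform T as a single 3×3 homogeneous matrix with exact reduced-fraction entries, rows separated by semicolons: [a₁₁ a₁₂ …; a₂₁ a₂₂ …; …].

T = [-96/13 -40/13 -12; -30/13 72/13 3; 0 0 1]

T1 = [2 0 0; 0 2 0; 0 0 1]
T2·T1 = [24/13 10/13 0; -10/13 24/13 0; 0 0 1]
T3·…·T1 = [24/13 10/13 3; -10/13 24/13 1; 0 0 1]
T4·…·T1 = [48/13 20/13 6; -15/13 36/13 3/2; 0 0 1]
T5·…·T1 = [-96/13 -40/13 -12; -30/13 72/13 3; 0 0 1]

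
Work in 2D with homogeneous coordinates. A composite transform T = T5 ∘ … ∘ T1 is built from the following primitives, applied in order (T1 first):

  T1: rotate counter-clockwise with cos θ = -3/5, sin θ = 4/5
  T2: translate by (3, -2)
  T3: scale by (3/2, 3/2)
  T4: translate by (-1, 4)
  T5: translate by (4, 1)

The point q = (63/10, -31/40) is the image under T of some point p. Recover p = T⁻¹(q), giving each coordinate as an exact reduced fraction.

T1 = [-3/5 -4/5 0; 4/5 -3/5 0; 0 0 1]
T2·T1 = [-3/5 -4/5 3; 4/5 -3/5 -2; 0 0 1]
T3·…·T1 = [-9/10 -6/5 9/2; 6/5 -9/10 -3; 0 0 1]
T4·…·T1 = [-9/10 -6/5 7/2; 6/5 -9/10 1; 0 0 1]
T5·…·T1 = [-9/10 -6/5 15/2; 6/5 -9/10 2; 0 0 1]
det M = 9/4; M⁻¹ = [-2/5 8/15 29/15; -8/15 -2/5 24/5; 0 0 1]
M⁻¹ · (63/10, -31/40)ᵀ = (-1, 7/4)ᵀ

p = (-1, 7/4)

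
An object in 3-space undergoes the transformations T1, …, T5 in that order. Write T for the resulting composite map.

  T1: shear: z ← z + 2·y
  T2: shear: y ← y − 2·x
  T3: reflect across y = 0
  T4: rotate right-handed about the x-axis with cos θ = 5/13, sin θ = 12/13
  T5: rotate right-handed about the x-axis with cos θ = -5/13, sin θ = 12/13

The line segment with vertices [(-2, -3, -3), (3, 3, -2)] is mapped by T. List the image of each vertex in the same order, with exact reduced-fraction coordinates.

image vertices: (-2, 1, 9), (3, -3, -4)

T1 shear: z ← z + 2·y: (-2, -3, -3) → (-2, -3, -9); (3, 3, -2) → (3, 3, 4)
T2 shear: y ← y − 2·x: (-2, -3, -9) → (-2, 1, -9); (3, 3, 4) → (3, -3, 4)
T3 reflect across y = 0: (-2, 1, -9) → (-2, -1, -9); (3, -3, 4) → (3, 3, 4)
T4 rotate right-handed about the x-axis with cos θ = 5/13, sin θ = 12/13: (-2, -1, -9) → (-2, 103/13, -57/13); (3, 3, 4) → (3, -33/13, 56/13)
T5 rotate right-handed about the x-axis with cos θ = -5/13, sin θ = 12/13: (-2, 103/13, -57/13) → (-2, 1, 9); (3, -33/13, 56/13) → (3, -3, -4)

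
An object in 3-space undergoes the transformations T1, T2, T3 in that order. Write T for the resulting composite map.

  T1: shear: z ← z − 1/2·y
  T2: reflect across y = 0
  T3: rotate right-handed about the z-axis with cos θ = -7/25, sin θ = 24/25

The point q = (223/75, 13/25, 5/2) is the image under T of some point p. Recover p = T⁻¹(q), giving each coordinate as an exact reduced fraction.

T1 = [1 0 0 0; 0 1 0 0; 0 -1/2 1 0; 0 0 0 1]
T2·T1 = [1 0 0 0; 0 -1 0 0; 0 -1/2 1 0; 0 0 0 1]
T3·…·T1 = [-7/25 24/25 0 0; 24/25 7/25 0 0; 0 -1/2 1 0; 0 0 0 1]
det M = -1; M⁻¹ = [-7/25 24/25 0 0; 24/25 7/25 0 0; 12/25 7/50 1 0; 0 0 0 1]
M⁻¹ · (223/75, 13/25, 5/2)ᵀ = (-1/3, 3, 4)ᵀ

p = (-1/3, 3, 4)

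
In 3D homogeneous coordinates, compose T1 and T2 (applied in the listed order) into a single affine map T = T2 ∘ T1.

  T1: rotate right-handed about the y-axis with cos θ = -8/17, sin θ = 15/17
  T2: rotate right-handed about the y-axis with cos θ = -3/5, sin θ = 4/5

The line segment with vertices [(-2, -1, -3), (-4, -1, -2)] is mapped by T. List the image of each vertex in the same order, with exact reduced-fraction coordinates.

T1 rotate right-handed about the y-axis with cos θ = -8/17, sin θ = 15/17: (-2, -1, -3) → (-29/17, -1, 54/17); (-4, -1, -2) → (2/17, -1, 76/17)
T2 rotate right-handed about the y-axis with cos θ = -3/5, sin θ = 4/5: (-29/17, -1, 54/17) → (303/85, -1, -46/85); (2/17, -1, 76/17) → (298/85, -1, -236/85)

image vertices: (303/85, -1, -46/85), (298/85, -1, -236/85)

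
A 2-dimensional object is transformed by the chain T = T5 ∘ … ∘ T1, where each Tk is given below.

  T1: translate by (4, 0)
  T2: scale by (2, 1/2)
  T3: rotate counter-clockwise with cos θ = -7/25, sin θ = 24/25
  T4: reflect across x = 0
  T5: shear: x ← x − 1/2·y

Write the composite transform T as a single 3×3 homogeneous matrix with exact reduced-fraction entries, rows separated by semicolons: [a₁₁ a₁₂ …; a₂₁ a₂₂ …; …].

T = [-2/5 11/20 -8/5; 48/25 -7/50 192/25; 0 0 1]

T1 = [1 0 4; 0 1 0; 0 0 1]
T2·T1 = [2 0 8; 0 1/2 0; 0 0 1]
T3·…·T1 = [-14/25 -12/25 -56/25; 48/25 -7/50 192/25; 0 0 1]
T4·…·T1 = [14/25 12/25 56/25; 48/25 -7/50 192/25; 0 0 1]
T5·…·T1 = [-2/5 11/20 -8/5; 48/25 -7/50 192/25; 0 0 1]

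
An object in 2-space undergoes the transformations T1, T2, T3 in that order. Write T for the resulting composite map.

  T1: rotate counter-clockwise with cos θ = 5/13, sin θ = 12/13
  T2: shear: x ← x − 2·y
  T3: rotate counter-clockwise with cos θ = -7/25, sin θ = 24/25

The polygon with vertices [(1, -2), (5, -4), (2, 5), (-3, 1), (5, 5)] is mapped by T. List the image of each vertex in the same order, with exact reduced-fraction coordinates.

T1 rotate counter-clockwise with cos θ = 5/13, sin θ = 12/13: (1, -2) → (29/13, 2/13); (5, -4) → (73/13, 40/13); (2, 5) → (-50/13, 49/13); (-3, 1) → (-27/13, -31/13); (5, 5) → (-35/13, 85/13)
T2 shear: x ← x − 2·y: (29/13, 2/13) → (25/13, 2/13); (73/13, 40/13) → (-7/13, 40/13); (-50/13, 49/13) → (-148/13, 49/13); (-27/13, -31/13) → (35/13, -31/13); (-35/13, 85/13) → (-205/13, 85/13)
T3 rotate counter-clockwise with cos θ = -7/25, sin θ = 24/25: (25/13, 2/13) → (-223/325, 586/325); (-7/13, 40/13) → (-911/325, -448/325); (-148/13, 49/13) → (-28/65, -779/65); (35/13, -31/13) → (499/325, 1057/325); (-205/13, 85/13) → (-121/65, -1103/65)

image vertices: (-223/325, 586/325), (-911/325, -448/325), (-28/65, -779/65), (499/325, 1057/325), (-121/65, -1103/65)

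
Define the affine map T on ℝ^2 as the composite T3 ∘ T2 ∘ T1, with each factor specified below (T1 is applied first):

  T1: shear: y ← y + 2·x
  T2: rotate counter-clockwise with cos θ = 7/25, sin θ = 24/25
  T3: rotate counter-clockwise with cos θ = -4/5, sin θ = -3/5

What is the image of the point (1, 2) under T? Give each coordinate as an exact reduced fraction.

T(p) = (512/125, 59/125)

T1 shear: y ← y + 2·x: (1, 2) → (1, 4)
T2 rotate counter-clockwise with cos θ = 7/25, sin θ = 24/25: (1, 4) → (-89/25, 52/25)
T3 rotate counter-clockwise with cos θ = -4/5, sin θ = -3/5: (-89/25, 52/25) → (512/125, 59/125)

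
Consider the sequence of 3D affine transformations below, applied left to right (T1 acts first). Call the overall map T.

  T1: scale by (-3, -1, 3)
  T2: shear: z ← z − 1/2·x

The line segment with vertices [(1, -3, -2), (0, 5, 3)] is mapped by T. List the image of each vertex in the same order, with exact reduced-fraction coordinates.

T1 scale by (-3, -1, 3): (1, -3, -2) → (-3, 3, -6); (0, 5, 3) → (0, -5, 9)
T2 shear: z ← z − 1/2·x: (-3, 3, -6) → (-3, 3, -9/2); (0, -5, 9) → (0, -5, 9)

image vertices: (-3, 3, -9/2), (0, -5, 9)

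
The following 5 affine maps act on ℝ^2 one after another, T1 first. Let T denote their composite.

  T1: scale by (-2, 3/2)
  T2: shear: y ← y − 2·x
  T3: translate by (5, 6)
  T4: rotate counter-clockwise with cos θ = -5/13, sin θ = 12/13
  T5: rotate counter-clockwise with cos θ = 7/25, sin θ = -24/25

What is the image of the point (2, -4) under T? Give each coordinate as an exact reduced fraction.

T1 scale by (-2, 3/2): (2, -4) → (-4, -6)
T2 shear: y ← y − 2·x: (-4, -6) → (-4, 2)
T3 translate by (5, 6): (-4, 2) → (1, 8)
T4 rotate counter-clockwise with cos θ = -5/13, sin θ = 12/13: (1, 8) → (-101/13, -28/13)
T5 rotate counter-clockwise with cos θ = 7/25, sin θ = -24/25: (-101/13, -28/13) → (-1379/325, 2228/325)

T(p) = (-1379/325, 2228/325)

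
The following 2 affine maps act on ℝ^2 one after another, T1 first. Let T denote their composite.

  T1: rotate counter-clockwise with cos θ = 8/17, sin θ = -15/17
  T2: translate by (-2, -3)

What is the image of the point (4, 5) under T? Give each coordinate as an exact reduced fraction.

T(p) = (73/17, -71/17)

T1 rotate counter-clockwise with cos θ = 8/17, sin θ = -15/17: (4, 5) → (107/17, -20/17)
T2 translate by (-2, -3): (107/17, -20/17) → (73/17, -71/17)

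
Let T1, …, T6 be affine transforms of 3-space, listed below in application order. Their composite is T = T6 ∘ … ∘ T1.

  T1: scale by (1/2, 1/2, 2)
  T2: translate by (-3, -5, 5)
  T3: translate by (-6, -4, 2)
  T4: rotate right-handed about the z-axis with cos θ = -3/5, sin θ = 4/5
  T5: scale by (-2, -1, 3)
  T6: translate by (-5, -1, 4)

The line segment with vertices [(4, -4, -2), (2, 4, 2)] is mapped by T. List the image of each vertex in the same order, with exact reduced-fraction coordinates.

T1 scale by (1/2, 1/2, 2): (4, -4, -2) → (2, -2, -4); (2, 4, 2) → (1, 2, 4)
T2 translate by (-3, -5, 5): (2, -2, -4) → (-1, -7, 1); (1, 2, 4) → (-2, -3, 9)
T3 translate by (-6, -4, 2): (-1, -7, 1) → (-7, -11, 3); (-2, -3, 9) → (-8, -7, 11)
T4 rotate right-handed about the z-axis with cos θ = -3/5, sin θ = 4/5: (-7, -11, 3) → (13, 1, 3); (-8, -7, 11) → (52/5, -11/5, 11)
T5 scale by (-2, -1, 3): (13, 1, 3) → (-26, -1, 9); (52/5, -11/5, 11) → (-104/5, 11/5, 33)
T6 translate by (-5, -1, 4): (-26, -1, 9) → (-31, -2, 13); (-104/5, 11/5, 33) → (-129/5, 6/5, 37)

image vertices: (-31, -2, 13), (-129/5, 6/5, 37)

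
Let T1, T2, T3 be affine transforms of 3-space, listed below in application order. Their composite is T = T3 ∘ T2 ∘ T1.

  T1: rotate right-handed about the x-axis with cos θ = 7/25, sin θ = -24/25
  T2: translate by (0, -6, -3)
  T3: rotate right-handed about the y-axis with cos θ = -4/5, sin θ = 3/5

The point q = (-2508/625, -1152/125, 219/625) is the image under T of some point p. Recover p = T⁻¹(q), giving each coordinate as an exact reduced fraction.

T1 = [1 0 0 0; 0 7/25 24/25 0; 0 -24/25 7/25 0; 0 0 0 1]
T2·T1 = [1 0 0 0; 0 7/25 24/25 -6; 0 -24/25 7/25 -3; 0 0 0 1]
T3·…·T1 = [-4/5 -72/125 21/125 -9/5; 0 7/25 24/25 -6; -3/5 96/125 -28/125 12/5; 0 0 0 1]
det M = 1; M⁻¹ = [-4/5 0 -3/5 0; -72/125 7/25 96/125 -6/5; 21/125 24/25 -28/125 33/5; 0 0 0 1]
M⁻¹ · (-2508/625, -1152/125, 219/625)ᵀ = (3, -6/5, -3)ᵀ

p = (3, -6/5, -3)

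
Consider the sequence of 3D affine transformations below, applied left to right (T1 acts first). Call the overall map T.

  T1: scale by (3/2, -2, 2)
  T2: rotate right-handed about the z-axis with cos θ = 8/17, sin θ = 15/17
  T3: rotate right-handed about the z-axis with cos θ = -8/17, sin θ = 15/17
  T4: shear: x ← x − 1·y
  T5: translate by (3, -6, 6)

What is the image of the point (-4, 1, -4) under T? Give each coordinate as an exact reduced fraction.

T1 scale by (3/2, -2, 2): (-4, 1, -4) → (-6, -2, -8)
T2 rotate right-handed about the z-axis with cos θ = 8/17, sin θ = 15/17: (-6, -2, -8) → (-18/17, -106/17, -8)
T3 rotate right-handed about the z-axis with cos θ = -8/17, sin θ = 15/17: (-18/17, -106/17, -8) → (6, 2, -8)
T4 shear: x ← x − 1·y: (6, 2, -8) → (4, 2, -8)
T5 translate by (3, -6, 6): (4, 2, -8) → (7, -4, -2)

T(p) = (7, -4, -2)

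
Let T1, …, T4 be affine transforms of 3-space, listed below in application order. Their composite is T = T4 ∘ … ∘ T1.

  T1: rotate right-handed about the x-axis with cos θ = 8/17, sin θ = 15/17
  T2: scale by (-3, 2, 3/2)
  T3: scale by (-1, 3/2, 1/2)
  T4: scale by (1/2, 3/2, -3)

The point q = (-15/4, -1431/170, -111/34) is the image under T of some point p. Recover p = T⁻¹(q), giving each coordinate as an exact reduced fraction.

T1 = [1 0 0 0; 0 8/17 -15/17 0; 0 15/17 8/17 0; 0 0 0 1]
T2·T1 = [-3 0 0 0; 0 16/17 -30/17 0; 0 45/34 12/17 0; 0 0 0 1]
T3·…·T1 = [3 0 0 0; 0 24/17 -45/17 0; 0 45/68 6/17 0; 0 0 0 1]
T4·…·T1 = [3/2 0 0 0; 0 36/17 -135/34 0; 0 -135/68 -18/17 0; 0 0 0 1]
det M = -243/16; M⁻¹ = [2/3 0 0 0; 0 16/153 -20/51 0; 0 -10/51 -32/153 0; 0 0 0 1]
M⁻¹ · (-15/4, -1431/170, -111/34)ᵀ = (-5/2, 2/5, 7/3)ᵀ

p = (-5/2, 2/5, 7/3)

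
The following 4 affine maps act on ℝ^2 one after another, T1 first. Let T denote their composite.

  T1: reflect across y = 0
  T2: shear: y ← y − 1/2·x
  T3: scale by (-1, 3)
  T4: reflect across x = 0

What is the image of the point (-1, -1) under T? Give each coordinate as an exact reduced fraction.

T(p) = (-1, 9/2)

T1 reflect across y = 0: (-1, -1) → (-1, 1)
T2 shear: y ← y − 1/2·x: (-1, 1) → (-1, 3/2)
T3 scale by (-1, 3): (-1, 3/2) → (1, 9/2)
T4 reflect across x = 0: (1, 9/2) → (-1, 9/2)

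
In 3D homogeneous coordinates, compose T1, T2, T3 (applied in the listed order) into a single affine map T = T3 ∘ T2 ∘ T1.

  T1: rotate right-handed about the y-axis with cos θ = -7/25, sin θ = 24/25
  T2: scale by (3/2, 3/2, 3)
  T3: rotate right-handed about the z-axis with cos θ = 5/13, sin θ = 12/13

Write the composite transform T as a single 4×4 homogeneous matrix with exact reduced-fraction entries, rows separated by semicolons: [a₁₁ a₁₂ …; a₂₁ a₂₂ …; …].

T1 = [-7/25 0 24/25 0; 0 1 0 0; -24/25 0 -7/25 0; 0 0 0 1]
T2·T1 = [-21/50 0 36/25 0; 0 3/2 0 0; -72/25 0 -21/25 0; 0 0 0 1]
T3·…·T1 = [-21/130 -18/13 36/65 0; -126/325 15/26 432/325 0; -72/25 0 -21/25 0; 0 0 0 1]

T = [-21/130 -18/13 36/65 0; -126/325 15/26 432/325 0; -72/25 0 -21/25 0; 0 0 0 1]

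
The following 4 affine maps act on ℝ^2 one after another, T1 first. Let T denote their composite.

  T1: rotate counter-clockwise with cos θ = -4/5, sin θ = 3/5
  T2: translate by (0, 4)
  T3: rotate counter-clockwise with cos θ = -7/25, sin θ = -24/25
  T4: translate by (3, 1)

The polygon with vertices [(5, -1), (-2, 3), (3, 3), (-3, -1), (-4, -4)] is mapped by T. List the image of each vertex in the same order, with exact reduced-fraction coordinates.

T1 rotate counter-clockwise with cos θ = -4/5, sin θ = 3/5: (5, -1) → (-17/5, 19/5); (-2, 3) → (-1/5, -18/5); (3, 3) → (-21/5, -3/5); (-3, -1) → (3, -1); (-4, -4) → (28/5, 4/5)
T2 translate by (0, 4): (-17/5, 19/5) → (-17/5, 39/5); (-1/5, -18/5) → (-1/5, 2/5); (-21/5, -3/5) → (-21/5, 17/5); (3, -1) → (3, 3); (28/5, 4/5) → (28/5, 24/5)
T3 rotate counter-clockwise with cos θ = -7/25, sin θ = -24/25: (-17/5, 39/5) → (211/25, 27/25); (-1/5, 2/5) → (11/25, 2/25); (-21/5, 17/5) → (111/25, 77/25); (3, 3) → (51/25, -93/25); (28/5, 24/5) → (76/25, -168/25)
T4 translate by (3, 1): (211/25, 27/25) → (286/25, 52/25); (11/25, 2/25) → (86/25, 27/25); (111/25, 77/25) → (186/25, 102/25); (51/25, -93/25) → (126/25, -68/25); (76/25, -168/25) → (151/25, -143/25)

image vertices: (286/25, 52/25), (86/25, 27/25), (186/25, 102/25), (126/25, -68/25), (151/25, -143/25)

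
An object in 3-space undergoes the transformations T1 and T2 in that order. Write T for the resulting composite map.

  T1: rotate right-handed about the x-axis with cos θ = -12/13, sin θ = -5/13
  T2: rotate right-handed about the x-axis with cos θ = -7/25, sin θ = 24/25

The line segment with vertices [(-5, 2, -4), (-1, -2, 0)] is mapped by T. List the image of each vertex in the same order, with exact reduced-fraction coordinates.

image vertices: (-5, -604/325, -1322/325), (-1, -408/325, 506/325)

T1 rotate right-handed about the x-axis with cos θ = -12/13, sin θ = -5/13: (-5, 2, -4) → (-5, -44/13, 38/13); (-1, -2, 0) → (-1, 24/13, 10/13)
T2 rotate right-handed about the x-axis with cos θ = -7/25, sin θ = 24/25: (-5, -44/13, 38/13) → (-5, -604/325, -1322/325); (-1, 24/13, 10/13) → (-1, -408/325, 506/325)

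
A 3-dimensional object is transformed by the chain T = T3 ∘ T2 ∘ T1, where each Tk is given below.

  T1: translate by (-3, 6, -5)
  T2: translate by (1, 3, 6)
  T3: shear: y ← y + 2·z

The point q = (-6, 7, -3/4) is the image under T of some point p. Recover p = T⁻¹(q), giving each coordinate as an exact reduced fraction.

p = (-4, -1/2, -7/4)

T1 = [1 0 0 -3; 0 1 0 6; 0 0 1 -5; 0 0 0 1]
T2·T1 = [1 0 0 -2; 0 1 0 9; 0 0 1 1; 0 0 0 1]
T3·…·T1 = [1 0 0 -2; 0 1 2 11; 0 0 1 1; 0 0 0 1]
det M = 1; M⁻¹ = [1 0 0 2; 0 1 -2 -9; 0 0 1 -1; 0 0 0 1]
M⁻¹ · (-6, 7, -3/4)ᵀ = (-4, -1/2, -7/4)ᵀ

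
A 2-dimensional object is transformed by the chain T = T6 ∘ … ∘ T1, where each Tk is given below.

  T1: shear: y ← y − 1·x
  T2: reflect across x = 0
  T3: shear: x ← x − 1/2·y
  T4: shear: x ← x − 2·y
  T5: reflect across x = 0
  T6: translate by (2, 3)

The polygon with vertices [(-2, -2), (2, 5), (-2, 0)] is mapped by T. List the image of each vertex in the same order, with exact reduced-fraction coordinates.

image vertices: (0, 3), (23/2, 6), (5, 5)

T1 shear: y ← y − 1·x: (-2, -2) → (-2, 0); (2, 5) → (2, 3); (-2, 0) → (-2, 2)
T2 reflect across x = 0: (-2, 0) → (2, 0); (2, 3) → (-2, 3); (-2, 2) → (2, 2)
T3 shear: x ← x − 1/2·y: (2, 0) → (2, 0); (-2, 3) → (-7/2, 3); (2, 2) → (1, 2)
T4 shear: x ← x − 2·y: (2, 0) → (2, 0); (-7/2, 3) → (-19/2, 3); (1, 2) → (-3, 2)
T5 reflect across x = 0: (2, 0) → (-2, 0); (-19/2, 3) → (19/2, 3); (-3, 2) → (3, 2)
T6 translate by (2, 3): (-2, 0) → (0, 3); (19/2, 3) → (23/2, 6); (3, 2) → (5, 5)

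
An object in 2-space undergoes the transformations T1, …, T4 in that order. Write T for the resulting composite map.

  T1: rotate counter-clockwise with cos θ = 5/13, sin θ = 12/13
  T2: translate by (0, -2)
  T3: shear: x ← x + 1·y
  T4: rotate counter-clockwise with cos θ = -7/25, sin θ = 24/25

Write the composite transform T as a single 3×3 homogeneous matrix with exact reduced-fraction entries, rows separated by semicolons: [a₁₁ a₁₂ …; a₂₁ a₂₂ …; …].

T1 = [5/13 -12/13 0; 12/13 5/13 0; 0 0 1]
T2·T1 = [5/13 -12/13 0; 12/13 5/13 -2; 0 0 1]
T3·…·T1 = [17/13 -7/13 -2; 12/13 5/13 -2; 0 0 1]
T4·…·T1 = [-407/325 -71/325 62/25; 324/325 -203/325 -34/25; 0 0 1]

T = [-407/325 -71/325 62/25; 324/325 -203/325 -34/25; 0 0 1]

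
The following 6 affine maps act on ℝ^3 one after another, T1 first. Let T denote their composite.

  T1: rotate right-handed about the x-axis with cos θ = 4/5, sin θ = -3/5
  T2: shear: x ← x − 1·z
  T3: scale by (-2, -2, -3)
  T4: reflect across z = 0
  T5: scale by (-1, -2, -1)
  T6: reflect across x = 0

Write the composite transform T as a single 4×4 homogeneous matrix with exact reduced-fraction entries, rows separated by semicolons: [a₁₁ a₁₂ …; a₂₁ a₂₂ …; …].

T = [-2 -6/5 8/5 0; 0 16/5 12/5 0; 0 9/5 -12/5 0; 0 0 0 1]

T1 = [1 0 0 0; 0 4/5 3/5 0; 0 -3/5 4/5 0; 0 0 0 1]
T2·T1 = [1 3/5 -4/5 0; 0 4/5 3/5 0; 0 -3/5 4/5 0; 0 0 0 1]
T3·…·T1 = [-2 -6/5 8/5 0; 0 -8/5 -6/5 0; 0 9/5 -12/5 0; 0 0 0 1]
T4·…·T1 = [-2 -6/5 8/5 0; 0 -8/5 -6/5 0; 0 -9/5 12/5 0; 0 0 0 1]
T5·…·T1 = [2 6/5 -8/5 0; 0 16/5 12/5 0; 0 9/5 -12/5 0; 0 0 0 1]
T6·…·T1 = [-2 -6/5 8/5 0; 0 16/5 12/5 0; 0 9/5 -12/5 0; 0 0 0 1]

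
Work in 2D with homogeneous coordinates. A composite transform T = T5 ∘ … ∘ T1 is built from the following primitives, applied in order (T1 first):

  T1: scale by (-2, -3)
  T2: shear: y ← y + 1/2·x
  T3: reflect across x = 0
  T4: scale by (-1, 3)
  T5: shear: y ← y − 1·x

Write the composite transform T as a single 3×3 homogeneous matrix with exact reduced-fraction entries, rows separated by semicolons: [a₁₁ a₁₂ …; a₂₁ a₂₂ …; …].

T = [-2 0 0; -1 -9 0; 0 0 1]

T1 = [-2 0 0; 0 -3 0; 0 0 1]
T2·T1 = [-2 0 0; -1 -3 0; 0 0 1]
T3·…·T1 = [2 0 0; -1 -3 0; 0 0 1]
T4·…·T1 = [-2 0 0; -3 -9 0; 0 0 1]
T5·…·T1 = [-2 0 0; -1 -9 0; 0 0 1]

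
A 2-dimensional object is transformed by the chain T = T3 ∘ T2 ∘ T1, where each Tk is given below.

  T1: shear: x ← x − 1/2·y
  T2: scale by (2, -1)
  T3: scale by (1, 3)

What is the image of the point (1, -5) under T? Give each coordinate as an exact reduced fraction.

T(p) = (7, 15)

T1 shear: x ← x − 1/2·y: (1, -5) → (7/2, -5)
T2 scale by (2, -1): (7/2, -5) → (7, 5)
T3 scale by (1, 3): (7, 5) → (7, 15)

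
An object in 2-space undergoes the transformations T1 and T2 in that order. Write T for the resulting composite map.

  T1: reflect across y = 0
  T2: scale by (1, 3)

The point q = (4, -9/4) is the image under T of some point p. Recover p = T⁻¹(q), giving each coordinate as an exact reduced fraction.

p = (4, 3/4)

T1 = [1 0 0; 0 -1 0; 0 0 1]
T2·T1 = [1 0 0; 0 -3 0; 0 0 1]
det M = -3; M⁻¹ = [1 0 0; 0 -1/3 0; 0 0 1]
M⁻¹ · (4, -9/4)ᵀ = (4, 3/4)ᵀ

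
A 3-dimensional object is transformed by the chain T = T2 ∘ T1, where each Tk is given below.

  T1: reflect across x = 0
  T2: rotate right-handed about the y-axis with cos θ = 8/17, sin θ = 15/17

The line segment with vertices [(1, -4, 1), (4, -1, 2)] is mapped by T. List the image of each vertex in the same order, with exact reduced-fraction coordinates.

image vertices: (7/17, -4, 23/17), (-2/17, -1, 76/17)

T1 reflect across x = 0: (1, -4, 1) → (-1, -4, 1); (4, -1, 2) → (-4, -1, 2)
T2 rotate right-handed about the y-axis with cos θ = 8/17, sin θ = 15/17: (-1, -4, 1) → (7/17, -4, 23/17); (-4, -1, 2) → (-2/17, -1, 76/17)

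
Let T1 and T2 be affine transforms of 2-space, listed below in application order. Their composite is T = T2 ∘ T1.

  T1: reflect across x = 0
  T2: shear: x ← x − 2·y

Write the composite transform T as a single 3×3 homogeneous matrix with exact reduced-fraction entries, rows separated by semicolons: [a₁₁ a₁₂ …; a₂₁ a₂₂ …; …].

T1 = [-1 0 0; 0 1 0; 0 0 1]
T2·T1 = [-1 -2 0; 0 1 0; 0 0 1]

T = [-1 -2 0; 0 1 0; 0 0 1]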